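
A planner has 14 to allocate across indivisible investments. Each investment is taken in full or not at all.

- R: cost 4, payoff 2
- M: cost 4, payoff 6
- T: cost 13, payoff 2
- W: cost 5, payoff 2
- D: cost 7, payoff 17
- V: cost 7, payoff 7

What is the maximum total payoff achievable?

This is a 0-1 knapsack instance.
Take D and V: cost 7 + 7 = 14 ≤ 14, payoff 17 + 7 = 24.
No other feasible combination does better.

24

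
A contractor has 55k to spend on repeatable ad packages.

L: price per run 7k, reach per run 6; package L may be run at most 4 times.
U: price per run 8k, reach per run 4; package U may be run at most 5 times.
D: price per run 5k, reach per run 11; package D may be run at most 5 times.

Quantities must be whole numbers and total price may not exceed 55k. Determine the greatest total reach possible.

This is a bounded integer knapsack.
3×L, 1×U, and 5×D: price 54 ≤ 55, reach 3·6 + 1·4 + 5·11 = 77.
4×L and 5×D: price 53 ≤ 55, reach 4·6 + 5·11 = 79.
Best is 79.

79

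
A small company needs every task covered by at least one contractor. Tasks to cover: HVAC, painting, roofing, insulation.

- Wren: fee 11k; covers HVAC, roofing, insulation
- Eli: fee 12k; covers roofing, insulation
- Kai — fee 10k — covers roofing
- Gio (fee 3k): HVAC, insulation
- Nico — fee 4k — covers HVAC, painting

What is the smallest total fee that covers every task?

15

The greedy cost-per-new-task heuristic would pick Gio, Nico, and Kai for 17, but a cheaper cover exists.
Choose Wren and Nico: together they cover HVAC, painting, roofing, insulation — every task.
Total fee: 11 + 4 = 15.
No cover costs less than 15.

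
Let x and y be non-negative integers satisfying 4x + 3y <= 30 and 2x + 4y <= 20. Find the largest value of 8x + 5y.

58

(x,y)=(6,2): 4·6+3·2=30≤30, 2·6+4·2=20≤20, objective 58.
(x,y)=(7,0): 4·7+3·0=28≤30, 2·7+4·0=14≤20, objective 56.
(x,y)=(6,1): 4·6+3·1=27≤30, 2·6+4·1=16≤20, objective 53.
(x,y)=(5,2): 4·5+3·2=26≤30, 2·5+4·2=18≤20, objective 50.
No feasible integer point exceeds 58.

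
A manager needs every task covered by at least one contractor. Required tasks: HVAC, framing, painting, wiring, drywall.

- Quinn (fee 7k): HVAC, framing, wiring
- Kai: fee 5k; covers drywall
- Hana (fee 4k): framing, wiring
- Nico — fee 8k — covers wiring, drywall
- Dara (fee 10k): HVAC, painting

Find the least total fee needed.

19

Choose Kai, Hana, and Dara: together they cover HVAC, framing, painting, wiring, drywall — every task.
Total fee: 5 + 4 + 10 = 19.
No cover costs less than 19.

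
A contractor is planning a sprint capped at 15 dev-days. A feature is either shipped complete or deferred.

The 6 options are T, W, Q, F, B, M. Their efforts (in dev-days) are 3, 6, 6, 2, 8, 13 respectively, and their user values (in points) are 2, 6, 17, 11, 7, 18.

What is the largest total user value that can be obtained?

34

Take W, Q, and F: effort 6 + 6 + 2 = 14 ≤ 15, user value 6 + 17 + 11 = 34.
No other feasible combination does better.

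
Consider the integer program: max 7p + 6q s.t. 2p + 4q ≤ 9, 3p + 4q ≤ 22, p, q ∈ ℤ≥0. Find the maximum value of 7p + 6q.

28

(p,q)=(4,0) is feasible, giving 28.
(p,q)=(3,0) is feasible, giving 21.
The best lattice point is (4,0), giving 28.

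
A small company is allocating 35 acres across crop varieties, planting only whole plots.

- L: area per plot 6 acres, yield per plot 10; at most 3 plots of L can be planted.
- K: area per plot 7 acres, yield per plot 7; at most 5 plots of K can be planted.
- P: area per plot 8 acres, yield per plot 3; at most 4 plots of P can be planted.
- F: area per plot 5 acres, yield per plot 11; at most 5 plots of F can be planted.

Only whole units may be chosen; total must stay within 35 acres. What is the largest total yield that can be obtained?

2×L and 4×F: area 32 ≤ 35, yield 2·10 + 4·11 = 64.
1×L and 5×F: area 31 ≤ 35, yield 1·10 + 5·11 = 65.
Best is 65.

65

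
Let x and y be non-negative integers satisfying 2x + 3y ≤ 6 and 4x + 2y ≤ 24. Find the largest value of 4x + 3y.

12

(x,y)=(3,0): 2·3+3·0=6≤6, 4·3+2·0=12≤24, objective 12.
(x,y)=(2,0): 2·2+3·0=4≤6, 4·2+2·0=8≤24, objective 8.
Maximum is 12 at (x,y)=(3,0).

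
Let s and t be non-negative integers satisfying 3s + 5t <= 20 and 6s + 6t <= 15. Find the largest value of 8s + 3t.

16

(s,t)=(2,0): 3·2+5·0=6≤20, 6·2+6·0=12≤15, objective 16.
(s,t)=(1,1): 3·1+5·1=8≤20, 6·1+6·1=12≤15, objective 11.
(s,t)=(1,0): 3·1+5·0=3≤20, 6·1+6·0=6≤15, objective 8.
No feasible integer point exceeds 16.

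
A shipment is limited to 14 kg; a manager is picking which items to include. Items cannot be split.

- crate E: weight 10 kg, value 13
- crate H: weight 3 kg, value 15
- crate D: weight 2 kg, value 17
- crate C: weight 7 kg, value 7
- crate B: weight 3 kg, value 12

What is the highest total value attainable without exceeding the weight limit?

Allowing fractional choices, the relaxed optimum would be about 51.8, but items are indivisible.
crate H + crate D + crate C: weight 3 + 2 + 7 = 12 ≤ 14, value 15 + 17 + 7 = 39.
crate H + crate D + crate B: weight 3 + 2 + 3 = 8 ≤ 14, value 15 + 17 + 12 = 44.
crate D + crate C + crate B: weight 2 + 7 + 3 = 12 ≤ 14, value 17 + 7 + 12 = 36.
Best is crate H, crate D, and crate B with total value 44.

44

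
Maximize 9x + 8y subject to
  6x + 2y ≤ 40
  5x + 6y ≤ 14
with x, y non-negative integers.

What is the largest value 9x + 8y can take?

18

The continuous relaxation peaks at (2.8, 0) with value 25.20; rounding to a feasible lattice point costs some objective.
(x,y)=(2,0): 6·2+2·0=12≤40, 5·2+6·0=10≤14, objective 18.
(x,y)=(1,1): 6·1+2·1=8≤40, 5·1+6·1=11≤14, objective 17.
(x,y)=(1,0): 6·1+2·0=6≤40, 5·1+6·0=5≤14, objective 9.
The best lattice point is (2,0), giving 18.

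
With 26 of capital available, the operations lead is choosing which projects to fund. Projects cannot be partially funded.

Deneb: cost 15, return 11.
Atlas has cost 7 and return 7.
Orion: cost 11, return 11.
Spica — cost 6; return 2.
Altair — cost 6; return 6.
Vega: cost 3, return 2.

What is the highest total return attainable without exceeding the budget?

Allowing fractional choices, the relaxed optimum would be about 25.5, but projects are indivisible.
Atlas + Orion + Altair: cost 7 + 11 + 6 = 24 ≤ 26, return 7 + 11 + 6 = 24.
Orion + Spica + Altair + Vega: cost 11 + 6 + 6 + 3 = 26 ≤ 26, return 11 + 2 + 6 + 2 = 21.
Deneb + Orion: cost 15 + 11 = 26 ≤ 26, return 11 + 11 = 22.
Best is Atlas, Orion, and Altair with total return 24.

24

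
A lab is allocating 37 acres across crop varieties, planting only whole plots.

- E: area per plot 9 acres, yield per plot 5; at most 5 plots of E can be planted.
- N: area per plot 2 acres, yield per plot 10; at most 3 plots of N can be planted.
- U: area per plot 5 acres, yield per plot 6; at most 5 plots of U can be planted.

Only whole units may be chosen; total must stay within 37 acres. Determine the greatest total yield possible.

This is a bounded integer knapsack.
N has the best ratio (10/2); taking only N gives at most 3×10 = 30 (stopped by the supply cap of 3).
Mixing does better — 3×N and 5×U: area 31 ≤ 37, yield 3·10 + 5·6 = 60.

60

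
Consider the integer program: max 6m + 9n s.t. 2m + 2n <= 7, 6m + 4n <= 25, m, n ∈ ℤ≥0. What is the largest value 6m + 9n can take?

Relaxing integrality, the LP optimum is 31.50 at (m,n) = (0, 3.5), which is not an integer point.
(m,n)=(0,3) is feasible, giving 27.
(m,n)=(1,2) is feasible, giving 24.
(m,n)=(0,2) is feasible, giving 18.
The best lattice point is (0,3), giving 27.

27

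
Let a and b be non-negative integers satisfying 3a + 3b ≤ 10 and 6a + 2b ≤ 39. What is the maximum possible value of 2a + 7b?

21

The continuous relaxation peaks at (0, 3.33) with value 23.33; rounding to a feasible lattice point costs some objective.
(a,b)=(0,3): 3·0+3·3=9≤10, 6·0+2·3=6≤39, objective 21.
(a,b)=(1,2): 3·1+3·2=9≤10, 6·1+2·2=10≤39, objective 16.
No feasible integer point exceeds 21.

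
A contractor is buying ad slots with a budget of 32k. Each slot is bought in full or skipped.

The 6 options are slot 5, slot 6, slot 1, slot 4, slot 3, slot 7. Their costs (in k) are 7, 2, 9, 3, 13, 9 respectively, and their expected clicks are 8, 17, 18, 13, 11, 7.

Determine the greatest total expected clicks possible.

This is a 0-1 knapsack instance.
slot 5 + slot 6 + slot 1 + slot 4: cost 7 + 2 + 9 + 3 = 21 ≤ 32, expected clicks 8 + 17 + 18 + 13 = 56.
slot 5 + slot 6 + slot 1 + slot 4 + slot 7: cost 7 + 2 + 9 + 3 + 9 = 30 ≤ 32, expected clicks 8 + 17 + 18 + 13 + 7 = 63.
slot 6 + slot 1 + slot 4 + slot 3: cost 2 + 9 + 3 + 13 = 27 ≤ 32, expected clicks 17 + 18 + 13 + 11 = 59.
Best is slot 5, slot 6, slot 1, slot 4, and slot 7 with total expected clicks 63.

63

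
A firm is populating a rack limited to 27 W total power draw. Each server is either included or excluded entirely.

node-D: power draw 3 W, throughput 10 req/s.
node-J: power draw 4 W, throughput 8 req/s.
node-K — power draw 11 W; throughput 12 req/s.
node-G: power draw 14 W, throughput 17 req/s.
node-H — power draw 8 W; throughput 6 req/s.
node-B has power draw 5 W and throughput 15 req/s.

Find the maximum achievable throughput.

This is a 0-1 knapsack instance.
Allowing fractional choices, the relaxed optimum would be about 51.1, but servers are indivisible.
node-D + node-J + node-G + node-B: power draw 3 + 4 + 14 + 5 = 26 ≤ 27, throughput 10 + 8 + 17 + 15 = 50.
node-D + node-J + node-K + node-B: power draw 3 + 4 + 11 + 5 = 23 ≤ 27, throughput 10 + 8 + 12 + 15 = 45.
Best is node-D, node-J, node-G, and node-B with total throughput 50.

50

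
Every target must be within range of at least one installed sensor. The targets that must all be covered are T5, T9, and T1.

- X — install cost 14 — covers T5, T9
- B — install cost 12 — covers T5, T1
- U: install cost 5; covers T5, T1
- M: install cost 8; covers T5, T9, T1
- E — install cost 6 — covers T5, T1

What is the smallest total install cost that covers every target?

8

This is an integer covering problem.
The greedy cost-per-new-target heuristic would pick U and M for 13, but a cheaper cover exists.
M alone covers T5, T9, T1 — every target.
Total install cost: 8.
No cover costs less than 8.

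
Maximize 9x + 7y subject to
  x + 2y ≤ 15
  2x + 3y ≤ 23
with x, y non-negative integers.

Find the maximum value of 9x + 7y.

(x,y)=(11,0): 1·11+2·0=11≤15, 2·11+3·0=22≤23, objective 99.
(x,y)=(10,1): 1·10+2·1=12≤15, 2·10+3·1=23≤23, objective 97.
(x,y)=(10,0): 1·10+2·0=10≤15, 2·10+3·0=20≤23, objective 90.
The best lattice point is (11,0), giving 99.

99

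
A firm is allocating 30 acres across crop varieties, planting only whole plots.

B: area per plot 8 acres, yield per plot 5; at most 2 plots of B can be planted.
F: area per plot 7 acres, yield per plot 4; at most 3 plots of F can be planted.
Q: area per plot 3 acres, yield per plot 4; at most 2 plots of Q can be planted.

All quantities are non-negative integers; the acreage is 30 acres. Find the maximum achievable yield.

22

Q has the best ratio (4/3); taking only Q gives at most 2×4 = 8 (stopped by the supply cap of 2).
Mixing does better — 2×B, 1×F, and 2×Q: area 29 ≤ 30, yield 2·5 + 1·4 + 2·4 = 22.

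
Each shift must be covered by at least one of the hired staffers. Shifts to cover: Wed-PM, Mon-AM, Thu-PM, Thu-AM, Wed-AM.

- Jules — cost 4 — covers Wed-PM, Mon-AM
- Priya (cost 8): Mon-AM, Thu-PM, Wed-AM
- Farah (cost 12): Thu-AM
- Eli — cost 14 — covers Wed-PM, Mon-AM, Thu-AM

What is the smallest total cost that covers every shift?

This is an integer covering problem.
The greedy cost-per-new-shift heuristic would pick Jules, Priya, and Farah for 24, but a cheaper cover exists.
Choose Priya and Eli: together they cover Wed-PM, Mon-AM, Thu-PM, Thu-AM, Wed-AM — every shift.
Total cost: 8 + 14 = 22.
No cover costs less than 22.

22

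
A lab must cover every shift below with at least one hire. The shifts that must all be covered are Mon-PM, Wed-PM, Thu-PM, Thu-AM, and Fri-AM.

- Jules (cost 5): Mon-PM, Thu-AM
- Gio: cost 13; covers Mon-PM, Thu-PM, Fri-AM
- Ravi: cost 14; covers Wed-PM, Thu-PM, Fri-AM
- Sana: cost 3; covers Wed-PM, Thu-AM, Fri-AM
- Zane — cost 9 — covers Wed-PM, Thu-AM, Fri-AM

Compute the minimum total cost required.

Choose Gio and Sana: together they cover Mon-PM, Wed-PM, Thu-PM, Thu-AM, Fri-AM — every shift.
Total cost: 13 + 3 = 16.

16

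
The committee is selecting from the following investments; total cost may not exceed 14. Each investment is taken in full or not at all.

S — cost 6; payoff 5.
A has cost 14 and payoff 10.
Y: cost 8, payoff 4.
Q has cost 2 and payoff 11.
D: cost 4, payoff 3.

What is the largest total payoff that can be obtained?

19

Take S, Q, and D: cost 6 + 2 + 4 = 12 ≤ 14, payoff 5 + 11 + 3 = 19.
No other feasible combination does better.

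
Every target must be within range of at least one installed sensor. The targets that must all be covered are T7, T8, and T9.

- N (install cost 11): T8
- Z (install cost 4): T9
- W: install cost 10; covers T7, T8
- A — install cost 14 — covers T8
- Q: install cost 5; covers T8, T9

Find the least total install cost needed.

Choose Z and W: together they cover T7, T8, T9 — every target.
Total install cost: 4 + 10 = 14.

14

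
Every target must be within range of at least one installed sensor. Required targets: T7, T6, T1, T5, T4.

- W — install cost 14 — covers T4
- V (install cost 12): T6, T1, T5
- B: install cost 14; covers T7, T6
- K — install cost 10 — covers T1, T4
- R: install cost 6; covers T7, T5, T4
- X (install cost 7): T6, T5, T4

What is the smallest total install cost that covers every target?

This is a weighted set-cover instance.
Choose V and R: together they cover T7, T6, T1, T5, T4 — every target.
Total install cost: 12 + 6 = 18.
No cover costs less than 18.

18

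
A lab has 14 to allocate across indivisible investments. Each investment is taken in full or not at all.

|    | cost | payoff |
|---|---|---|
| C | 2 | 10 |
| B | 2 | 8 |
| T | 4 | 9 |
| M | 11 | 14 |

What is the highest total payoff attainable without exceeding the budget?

27

Allowing fractional choices, the relaxed optimum would be about 34.6, but investments are indivisible.
C + B + T: cost 2 + 2 + 4 = 8 ≤ 14, payoff 10 + 8 + 9 = 27.
C + M: cost 2 + 11 = 13 ≤ 14, payoff 10 + 14 = 24.
Best is C, B, and T with total payoff 27.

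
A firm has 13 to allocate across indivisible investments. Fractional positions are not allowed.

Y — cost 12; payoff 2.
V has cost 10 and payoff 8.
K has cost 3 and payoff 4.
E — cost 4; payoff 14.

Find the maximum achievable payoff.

K + E: cost 3 + 4 = 7 ≤ 13, payoff 4 + 14 = 18.
E: cost 4 ≤ 13, payoff 14.
Best is K and E with total payoff 18.

18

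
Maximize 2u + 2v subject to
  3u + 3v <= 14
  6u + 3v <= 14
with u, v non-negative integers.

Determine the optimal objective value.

The continuous relaxation peaks at (0, 4.67) with value 9.33; rounding to a feasible lattice point costs some objective.
(u,v)=(0,4): 3·0+3·4=12≤14, 6·0+3·4=12≤14, objective 8.
(u,v)=(0,3): 3·0+3·3=9≤14, 6·0+3·3=9≤14, objective 6.
No feasible integer point exceeds 8.

8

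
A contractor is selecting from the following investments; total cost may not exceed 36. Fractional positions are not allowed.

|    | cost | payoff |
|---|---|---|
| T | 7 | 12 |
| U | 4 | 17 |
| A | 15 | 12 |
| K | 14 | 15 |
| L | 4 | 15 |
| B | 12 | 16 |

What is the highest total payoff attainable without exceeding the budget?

Allowing fractional choices, the relaxed optimum would be about 69.6, but investments are indivisible.
T + U + L + B: cost 7 + 4 + 4 + 12 = 27 ≤ 36, payoff 12 + 17 + 15 + 16 = 60.
U + K + L + B: cost 4 + 14 + 4 + 12 = 34 ≤ 36, payoff 17 + 15 + 15 + 16 = 63.
Best is U, K, L, and B with total payoff 63.

63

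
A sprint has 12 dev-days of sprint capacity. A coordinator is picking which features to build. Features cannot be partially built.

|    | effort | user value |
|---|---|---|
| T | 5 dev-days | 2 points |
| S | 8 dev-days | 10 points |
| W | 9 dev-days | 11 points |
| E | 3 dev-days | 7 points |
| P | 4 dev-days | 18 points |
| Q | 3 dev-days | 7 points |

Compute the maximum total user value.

Take E, P, and Q: effort 3 + 4 + 3 = 10 ≤ 12, user value 7 + 18 + 7 = 32.
No other feasible combination does better.

32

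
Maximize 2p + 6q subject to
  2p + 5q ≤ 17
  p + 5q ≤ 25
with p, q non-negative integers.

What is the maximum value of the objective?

The continuous relaxation peaks at (0, 3.4) with value 20.40; rounding to a feasible lattice point costs some objective.
(p,q)=(1,3): 2·1+5·3=17≤17, 1·1+5·3=16≤25, objective 20.
(p,q)=(0,3): 2·0+5·3=15≤17, 1·0+5·3=15≤25, objective 18.
(p,q)=(2,2): 2·2+5·2=14≤17, 1·2+5·2=12≤25, objective 16.
The best lattice point is (1,3), giving 20.

20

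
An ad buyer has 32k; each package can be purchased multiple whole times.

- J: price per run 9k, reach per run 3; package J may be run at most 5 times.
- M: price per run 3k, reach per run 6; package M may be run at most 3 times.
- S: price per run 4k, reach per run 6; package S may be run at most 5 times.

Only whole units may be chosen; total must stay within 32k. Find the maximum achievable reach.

2×M and 5×S: price 26 ≤ 32, reach 2·6 + 5·6 = 42.
3×M and 5×S: price 29 ≤ 32, reach 3·6 + 5·6 = 48.
Best is 48.

48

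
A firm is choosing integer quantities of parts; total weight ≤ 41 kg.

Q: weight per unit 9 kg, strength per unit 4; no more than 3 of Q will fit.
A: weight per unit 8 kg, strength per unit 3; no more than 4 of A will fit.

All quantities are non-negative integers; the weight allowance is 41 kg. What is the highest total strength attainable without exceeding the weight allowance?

This is a bounded integer knapsack.
Q has the best ratio (4/9); taking only Q gives at most 3×4 = 12 (stopped by the supply cap of 3).
Mixing does better — 1×Q and 4×A: weight 41 ≤ 41, strength 1·4 + 4·3 = 16.

16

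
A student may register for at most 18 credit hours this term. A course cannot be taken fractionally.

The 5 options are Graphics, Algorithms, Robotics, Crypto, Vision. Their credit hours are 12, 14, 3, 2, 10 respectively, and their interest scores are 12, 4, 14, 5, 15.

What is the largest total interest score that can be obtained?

Take Robotics, Crypto, and Vision: credit hours 3 + 2 + 10 = 15 ≤ 18, interest score 14 + 5 + 15 = 34.
No other feasible combination does better.

34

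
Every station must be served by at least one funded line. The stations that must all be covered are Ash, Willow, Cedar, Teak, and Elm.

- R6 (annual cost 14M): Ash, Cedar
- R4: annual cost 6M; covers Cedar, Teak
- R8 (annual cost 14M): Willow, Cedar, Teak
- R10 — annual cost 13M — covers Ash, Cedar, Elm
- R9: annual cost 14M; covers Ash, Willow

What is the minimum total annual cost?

This is an integer covering problem.
The greedy cost-per-new-station heuristic would pick R4, R10, and R8 for 33, but a cheaper cover exists.
Choose R8 and R10: together they cover Ash, Willow, Cedar, Teak, Elm — every station.
Total annual cost: 14 + 13 = 27.
No cover costs less than 27.

27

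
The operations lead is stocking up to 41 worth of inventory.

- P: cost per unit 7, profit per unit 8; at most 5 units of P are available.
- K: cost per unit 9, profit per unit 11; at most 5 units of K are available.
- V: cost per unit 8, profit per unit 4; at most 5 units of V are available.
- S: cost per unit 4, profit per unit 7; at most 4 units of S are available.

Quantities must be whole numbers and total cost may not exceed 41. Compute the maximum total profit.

This is a bounded integer knapsack.
Take 1×P, 2×K, and 4×S: cost 41 ≤ 41, profit 1·8 + 2·11 + 4·7 = 58.
S has the best ratio (7/4) and is taken to its limit of 4; remaining capacity is filled optimally with the others.

58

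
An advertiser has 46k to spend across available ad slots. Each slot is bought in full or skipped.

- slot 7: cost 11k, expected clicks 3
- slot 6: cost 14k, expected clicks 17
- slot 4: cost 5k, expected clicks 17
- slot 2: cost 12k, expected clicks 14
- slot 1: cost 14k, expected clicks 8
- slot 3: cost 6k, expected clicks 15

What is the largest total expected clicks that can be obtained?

Allowing fractional choices, the relaxed optimum would be about 68.1, but ad slots are indivisible.
slot 6 + slot 4 + slot 2 + slot 1: cost 14 + 5 + 12 + 14 = 45 ≤ 46, expected clicks 17 + 17 + 14 + 8 = 56.
slot 6 + slot 4 + slot 2 + slot 3: cost 14 + 5 + 12 + 6 = 37 ≤ 46, expected clicks 17 + 17 + 14 + 15 = 63.
slot 6 + slot 4 + slot 1 + slot 3: cost 14 + 5 + 14 + 6 = 39 ≤ 46, expected clicks 17 + 17 + 8 + 15 = 57.
Best is slot 6, slot 4, slot 2, and slot 3 with total expected clicks 63.

63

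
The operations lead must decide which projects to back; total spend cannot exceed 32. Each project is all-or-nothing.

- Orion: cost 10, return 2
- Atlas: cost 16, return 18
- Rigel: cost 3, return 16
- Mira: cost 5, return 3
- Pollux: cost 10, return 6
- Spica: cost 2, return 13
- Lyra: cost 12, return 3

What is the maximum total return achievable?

This is an integer program with binary decision variables.
Take Atlas, Rigel, Pollux, and Spica: cost 16 + 3 + 10 + 2 = 31 ≤ 32, return 18 + 16 + 6 + 13 = 53.
No other feasible combination does better.

53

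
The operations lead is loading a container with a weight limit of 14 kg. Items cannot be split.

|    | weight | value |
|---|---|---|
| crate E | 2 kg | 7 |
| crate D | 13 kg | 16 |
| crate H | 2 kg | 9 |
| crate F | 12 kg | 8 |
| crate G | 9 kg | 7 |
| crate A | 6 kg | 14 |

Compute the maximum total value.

Allowing fractional choices, the relaxed optimum would be about 34.9, but items are indivisible.
crate E + crate H + crate G: weight 2 + 2 + 9 = 13 ≤ 14, value 7 + 9 + 7 = 23.
crate E + crate H + crate A: weight 2 + 2 + 6 = 10 ≤ 14, value 7 + 9 + 14 = 30.
crate H + crate A: weight 2 + 6 = 8 ≤ 14, value 9 + 14 = 23.
Best is crate E, crate H, and crate A with total value 30.

30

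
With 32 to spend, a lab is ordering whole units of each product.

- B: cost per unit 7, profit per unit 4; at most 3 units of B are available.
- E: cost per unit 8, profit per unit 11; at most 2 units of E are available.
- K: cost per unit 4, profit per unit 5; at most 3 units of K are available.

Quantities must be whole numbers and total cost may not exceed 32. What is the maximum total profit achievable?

This is a bounded integer knapsack.
2×E and 3×K: cost 28 ≤ 32, profit 2·11 + 3·5 = 37.
1×B, 2×E, and 2×K: cost 31 ≤ 32, profit 1·4 + 2·11 + 2·5 = 36.
Best is 37.

37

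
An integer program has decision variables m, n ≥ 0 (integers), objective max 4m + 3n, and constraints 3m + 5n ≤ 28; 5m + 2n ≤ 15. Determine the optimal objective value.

19

(m,n)=(1,5) is feasible, giving 19.
(m,n)=(1,4) is feasible, giving 16.
(m,n)=(0,5) is feasible, giving 15.
No feasible integer point exceeds 19.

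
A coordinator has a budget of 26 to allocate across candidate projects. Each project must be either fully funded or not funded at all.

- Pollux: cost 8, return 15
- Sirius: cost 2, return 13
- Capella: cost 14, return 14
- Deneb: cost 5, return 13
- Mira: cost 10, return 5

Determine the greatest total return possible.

46

Allowing fractional choices, the relaxed optimum would be about 52.0, but projects are indivisible.
Pollux + Sirius + Capella: cost 8 + 2 + 14 = 24 ≤ 26, return 15 + 13 + 14 = 42.
Pollux + Sirius + Deneb + Mira: cost 8 + 2 + 5 + 10 = 25 ≤ 26, return 15 + 13 + 13 + 5 = 46.
Best is Pollux, Sirius, Deneb, and Mira with total return 46.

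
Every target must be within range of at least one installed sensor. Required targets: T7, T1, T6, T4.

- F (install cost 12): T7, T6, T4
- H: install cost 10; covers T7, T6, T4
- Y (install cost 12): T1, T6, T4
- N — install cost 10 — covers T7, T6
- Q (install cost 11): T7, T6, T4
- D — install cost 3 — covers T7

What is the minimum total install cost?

Choose Y and D: together they cover T7, T1, T6, T4 — every target.
Total install cost: 12 + 3 = 15.

15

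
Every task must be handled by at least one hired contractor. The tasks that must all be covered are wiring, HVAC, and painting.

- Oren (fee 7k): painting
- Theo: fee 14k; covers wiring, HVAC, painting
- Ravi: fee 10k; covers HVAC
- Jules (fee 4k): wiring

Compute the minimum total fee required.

The greedy cost-per-new-task heuristic would pick Jules, Oren, and Ravi for 21, but a cheaper cover exists.
Theo alone covers wiring, HVAC, painting — every task.
Total fee: 14.
No cover costs less than 14.

14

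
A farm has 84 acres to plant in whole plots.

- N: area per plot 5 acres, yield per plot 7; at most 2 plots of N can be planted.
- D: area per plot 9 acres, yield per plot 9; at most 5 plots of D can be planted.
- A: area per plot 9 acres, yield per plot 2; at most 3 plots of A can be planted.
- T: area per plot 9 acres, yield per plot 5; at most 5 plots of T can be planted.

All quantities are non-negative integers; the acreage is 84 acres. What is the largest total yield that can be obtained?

2×N, 5×D, and 3×T: area 82 ≤ 84, yield 2·7 + 5·9 + 3·5 = 74.
2×N, 5×D, 1×A, and 2×T: area 82 ≤ 84, yield 2·7 + 5·9 + 1·2 + 2·5 = 71.
Best is 74.

74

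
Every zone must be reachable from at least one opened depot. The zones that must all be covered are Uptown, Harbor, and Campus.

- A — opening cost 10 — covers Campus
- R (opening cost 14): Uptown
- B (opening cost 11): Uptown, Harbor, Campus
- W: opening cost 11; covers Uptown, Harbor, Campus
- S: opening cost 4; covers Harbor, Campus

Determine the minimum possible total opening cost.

The greedy cost-per-new-zone heuristic would pick S and B for 15, but a cheaper cover exists.
B alone covers Uptown, Harbor, Campus — every zone.
Total opening cost: 11.
No cover costs less than 11.

11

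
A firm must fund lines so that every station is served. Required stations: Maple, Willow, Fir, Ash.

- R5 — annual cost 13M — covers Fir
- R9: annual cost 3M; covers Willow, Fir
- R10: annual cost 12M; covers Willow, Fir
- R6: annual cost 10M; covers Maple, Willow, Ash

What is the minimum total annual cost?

Choose R9 and R6: together they cover Maple, Willow, Fir, Ash — every station.
Total annual cost: 3 + 10 = 13.
No cover costs less than 13.

13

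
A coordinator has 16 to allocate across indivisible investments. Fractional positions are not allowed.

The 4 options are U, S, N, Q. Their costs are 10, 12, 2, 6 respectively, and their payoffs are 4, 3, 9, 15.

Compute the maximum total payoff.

24

Take N and Q: cost 2 + 6 = 8 ≤ 16, payoff 9 + 15 = 24.
No other feasible combination does better.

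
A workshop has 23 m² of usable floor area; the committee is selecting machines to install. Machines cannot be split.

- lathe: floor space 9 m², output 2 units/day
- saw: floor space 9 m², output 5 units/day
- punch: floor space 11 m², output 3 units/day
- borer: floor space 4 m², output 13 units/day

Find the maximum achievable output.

20

This is a 0-1 knapsack instance.
Allowing fractional choices, the relaxed optimum would be about 20.7, but machines are indivisible.
lathe + saw + borer: floor space 9 + 9 + 4 = 22 ≤ 23, output 2 + 5 + 13 = 20.
saw + borer: floor space 9 + 4 = 13 ≤ 23, output 5 + 13 = 18.
Best is lathe, saw, and borer with total output 20.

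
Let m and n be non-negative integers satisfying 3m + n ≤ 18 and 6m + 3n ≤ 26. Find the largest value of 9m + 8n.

64

Relaxing integrality, the LP optimum is 69.33 at (m,n) = (0, 8.67), which is not an integer point.
(m,n)=(0,8) is feasible, giving 64.
(m,n)=(0,7) is feasible, giving 56.
No feasible integer point exceeds 64.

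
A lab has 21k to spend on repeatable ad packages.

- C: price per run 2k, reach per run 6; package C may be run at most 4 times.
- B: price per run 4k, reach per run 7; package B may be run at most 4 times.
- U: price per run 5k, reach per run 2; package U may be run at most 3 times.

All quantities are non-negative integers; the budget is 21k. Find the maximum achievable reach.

C has the best ratio (6/2); taking only C gives at most 4×6 = 24 (stopped by the supply cap of 4).
Mixing does better — 4×C and 3×B: price 20 ≤ 21, reach 4·6 + 3·7 = 45.

45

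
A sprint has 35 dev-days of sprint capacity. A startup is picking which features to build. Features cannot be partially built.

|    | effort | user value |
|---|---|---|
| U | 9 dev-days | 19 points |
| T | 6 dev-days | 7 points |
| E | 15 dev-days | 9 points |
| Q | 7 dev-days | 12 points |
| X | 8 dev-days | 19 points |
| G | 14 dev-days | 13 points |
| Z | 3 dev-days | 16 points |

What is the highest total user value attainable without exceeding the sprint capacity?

73

U + T + Q + X + Z: effort 9 + 6 + 7 + 8 + 3 = 33 ≤ 35, user value 19 + 7 + 12 + 19 + 16 = 73.
U + Q + X + Z: effort 9 + 7 + 8 + 3 = 27 ≤ 35, user value 19 + 12 + 19 + 16 = 66.
U + X + G + Z: effort 9 + 8 + 14 + 3 = 34 ≤ 35, user value 19 + 19 + 13 + 16 = 67.
Best is U, T, Q, X, and Z with total user value 73.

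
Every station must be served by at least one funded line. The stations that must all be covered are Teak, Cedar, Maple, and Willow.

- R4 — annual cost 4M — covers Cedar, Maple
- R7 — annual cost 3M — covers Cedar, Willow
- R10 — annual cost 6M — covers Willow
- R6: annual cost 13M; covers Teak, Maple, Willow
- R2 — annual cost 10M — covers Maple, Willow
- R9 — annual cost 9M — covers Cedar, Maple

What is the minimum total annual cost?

The greedy cost-per-new-station heuristic would pick R7, R4, and R6 for 20, but a cheaper cover exists.
Choose R7 and R6: together they cover Teak, Cedar, Maple, Willow — every station.
Total annual cost: 3 + 13 = 16.
No cover costs less than 16.

16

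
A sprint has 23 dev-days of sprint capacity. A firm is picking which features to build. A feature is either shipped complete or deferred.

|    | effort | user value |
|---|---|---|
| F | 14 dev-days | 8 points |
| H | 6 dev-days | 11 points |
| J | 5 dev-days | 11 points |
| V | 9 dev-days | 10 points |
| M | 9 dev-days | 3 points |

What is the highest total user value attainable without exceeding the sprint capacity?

32

Take H, J, and V: effort 6 + 5 + 9 = 20 ≤ 23, user value 11 + 11 + 10 = 32.
No other feasible combination does better.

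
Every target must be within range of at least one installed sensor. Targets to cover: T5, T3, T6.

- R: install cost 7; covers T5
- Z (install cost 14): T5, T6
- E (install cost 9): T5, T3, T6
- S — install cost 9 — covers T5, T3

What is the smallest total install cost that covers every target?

This is a weighted set-cover instance.
E alone covers T5, T3, T6 — every target.
Total install cost: 9.
No cover costs less than 9.

9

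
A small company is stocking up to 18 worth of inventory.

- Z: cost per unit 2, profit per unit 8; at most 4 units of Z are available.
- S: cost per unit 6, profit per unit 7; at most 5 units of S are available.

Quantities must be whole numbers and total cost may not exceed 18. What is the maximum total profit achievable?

Z has the best ratio (8/2); taking only Z gives at most 4×8 = 32 (stopped by the supply cap of 4).
Mixing does better — 4×Z and 1×S: cost 14 ≤ 18, profit 4·8 + 1·7 = 39.

39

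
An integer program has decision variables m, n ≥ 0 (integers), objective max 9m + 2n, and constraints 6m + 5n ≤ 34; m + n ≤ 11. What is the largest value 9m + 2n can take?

45

Relaxing integrality, the LP optimum is 51.00 at (m,n) = (5.67, 0), which is not an integer point.
(m,n)=(5,0): 6·5+5·0=30≤34, 1·5+1·0=5≤11, objective 45.
(m,n)=(4,1): 6·4+5·1=29≤34, 1·4+1·1=5≤11, objective 38.
(m,n)=(4,0): 6·4+5·0=24≤34, 1·4+1·0=4≤11, objective 36.
Maximum is 45 at (m,n)=(5,0).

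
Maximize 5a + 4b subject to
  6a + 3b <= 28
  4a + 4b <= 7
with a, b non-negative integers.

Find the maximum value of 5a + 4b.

Relaxing integrality, the LP optimum is 8.75 at (a,b) = (1.75, 0), which is not an integer point.
(a,b)=(1,0): 6·1+3·0=6≤28, 4·1+4·0=4≤7, objective 5.
(a,b)=(0,1): 6·0+3·1=3≤28, 4·0+4·1=4≤7, objective 4.
(a,b)=(0,0): 6·0+3·0=0≤28, 4·0+4·0=0≤7, objective 0.
No feasible integer point exceeds 5.

5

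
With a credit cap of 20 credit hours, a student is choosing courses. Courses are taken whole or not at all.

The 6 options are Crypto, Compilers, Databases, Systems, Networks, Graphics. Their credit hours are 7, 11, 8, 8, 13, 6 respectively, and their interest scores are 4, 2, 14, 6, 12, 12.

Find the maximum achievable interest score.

This is a 0-1 knapsack instance.
Networks + Graphics: credit hours 13 + 6 = 19 ≤ 20, interest score 12 + 12 = 24.
Databases + Graphics: credit hours 8 + 6 = 14 ≤ 20, interest score 14 + 12 = 26.
Best is Databases and Graphics with total interest score 26.

26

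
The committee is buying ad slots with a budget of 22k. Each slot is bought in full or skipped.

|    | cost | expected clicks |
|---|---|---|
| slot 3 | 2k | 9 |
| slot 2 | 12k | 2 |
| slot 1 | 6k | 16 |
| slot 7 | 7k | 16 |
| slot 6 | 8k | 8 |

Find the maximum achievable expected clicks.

41

This is a 0-1 knapsack instance.
Allowing fractional choices, the relaxed optimum would be about 48.0, but ad slots are indivisible.
slot 1 + slot 7 + slot 6: cost 6 + 7 + 8 = 21 ≤ 22, expected clicks 16 + 16 + 8 = 40.
slot 3 + slot 1 + slot 7: cost 2 + 6 + 7 = 15 ≤ 22, expected clicks 9 + 16 + 16 = 41.
slot 3 + slot 1 + slot 6: cost 2 + 6 + 8 = 16 ≤ 22, expected clicks 9 + 16 + 8 = 33.
Best is slot 3, slot 1, and slot 7 with total expected clicks 41.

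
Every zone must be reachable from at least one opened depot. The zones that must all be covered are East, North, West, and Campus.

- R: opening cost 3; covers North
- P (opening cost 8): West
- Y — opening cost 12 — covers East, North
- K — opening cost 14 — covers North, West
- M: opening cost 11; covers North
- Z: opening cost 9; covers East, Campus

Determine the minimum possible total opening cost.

Choose R, P, and Z: together they cover East, North, West, Campus — every zone.
Total opening cost: 3 + 8 + 9 = 20.
No cover costs less than 20.

20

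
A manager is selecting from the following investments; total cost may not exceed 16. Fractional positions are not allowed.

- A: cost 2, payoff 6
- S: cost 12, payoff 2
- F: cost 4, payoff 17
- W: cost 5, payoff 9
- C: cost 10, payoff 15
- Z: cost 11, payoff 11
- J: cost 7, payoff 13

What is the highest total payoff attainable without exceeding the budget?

Treat it as a binary knapsack problem.
Allowing fractional choices, the relaxed optimum would be about 41.4, but investments are indivisible.
A + F + C: cost 2 + 4 + 10 = 16 ≤ 16, payoff 6 + 17 + 15 = 38.
F + W + J: cost 4 + 5 + 7 = 16 ≤ 16, payoff 17 + 9 + 13 = 39.
Best is F, W, and J with total payoff 39.

39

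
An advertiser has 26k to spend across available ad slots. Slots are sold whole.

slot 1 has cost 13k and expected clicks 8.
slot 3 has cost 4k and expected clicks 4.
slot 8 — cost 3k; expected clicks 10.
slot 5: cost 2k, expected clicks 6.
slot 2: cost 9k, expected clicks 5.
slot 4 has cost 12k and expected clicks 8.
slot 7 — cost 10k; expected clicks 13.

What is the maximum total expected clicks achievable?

Treat it as a binary knapsack problem.
Take slot 8, slot 5, slot 2, and slot 7: cost 3 + 2 + 9 + 10 = 24 ≤ 26, expected clicks 10 + 6 + 5 + 13 = 34.
No other feasible combination does better.

34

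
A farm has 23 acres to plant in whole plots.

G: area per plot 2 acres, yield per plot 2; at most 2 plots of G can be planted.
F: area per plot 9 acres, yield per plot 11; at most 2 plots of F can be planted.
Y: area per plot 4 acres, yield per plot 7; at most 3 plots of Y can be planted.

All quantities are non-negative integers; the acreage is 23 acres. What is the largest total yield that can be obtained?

Take 1×G, 1×F, and 3×Y: area 23 ≤ 23, yield 1·2 + 1·11 + 3·7 = 34.
Y has the best ratio (7/4) and is taken to its limit of 3; remaining capacity is filled optimally with the others.

34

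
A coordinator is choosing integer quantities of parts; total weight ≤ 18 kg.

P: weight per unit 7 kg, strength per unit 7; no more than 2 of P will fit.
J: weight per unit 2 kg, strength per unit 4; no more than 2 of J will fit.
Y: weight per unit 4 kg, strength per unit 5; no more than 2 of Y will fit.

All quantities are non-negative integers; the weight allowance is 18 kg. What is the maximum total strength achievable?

J has the best ratio (4/2); taking only J gives at most 2×4 = 8 (stopped by the supply cap of 2).
Mixing does better — 2×P and 2×J: weight 18 ≤ 18, strength 2·7 + 2·4 = 22.

22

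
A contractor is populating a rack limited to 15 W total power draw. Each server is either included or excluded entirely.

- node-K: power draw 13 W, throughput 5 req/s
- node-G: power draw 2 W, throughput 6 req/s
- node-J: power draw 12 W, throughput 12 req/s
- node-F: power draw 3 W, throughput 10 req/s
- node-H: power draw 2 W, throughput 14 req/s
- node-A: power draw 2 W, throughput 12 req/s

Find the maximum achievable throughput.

node-G + node-F + node-H + node-A: power draw 2 + 3 + 2 + 2 = 9 ≤ 15, throughput 6 + 10 + 14 + 12 = 42.
node-F + node-H + node-A: power draw 3 + 2 + 2 = 7 ≤ 15, throughput 10 + 14 + 12 = 36.
Best is node-G, node-F, node-H, and node-A with total throughput 42.

42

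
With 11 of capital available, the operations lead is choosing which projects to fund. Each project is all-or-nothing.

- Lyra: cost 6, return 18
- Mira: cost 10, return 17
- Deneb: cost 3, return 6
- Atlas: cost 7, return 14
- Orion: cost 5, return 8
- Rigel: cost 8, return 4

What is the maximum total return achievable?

Allowing fractional choices, the relaxed optimum would be about 28.0, but projects are indivisible.
Lyra + Deneb: cost 6 + 3 = 9 ≤ 11, return 18 + 6 = 24.
Lyra + Orion: cost 6 + 5 = 11 ≤ 11, return 18 + 8 = 26.
Deneb + Atlas: cost 3 + 7 = 10 ≤ 11, return 6 + 14 = 20.
Best is Lyra and Orion with total return 26.

26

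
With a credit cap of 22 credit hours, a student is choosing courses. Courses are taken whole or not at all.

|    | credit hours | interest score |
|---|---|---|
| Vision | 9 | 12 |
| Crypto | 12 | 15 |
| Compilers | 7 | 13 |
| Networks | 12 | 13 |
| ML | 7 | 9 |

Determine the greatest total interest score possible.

28

Allowing fractional choices, the relaxed optimum would be about 32.7, but courses are indivisible.
Vision + Crypto: credit hours 9 + 12 = 21 ≤ 22, interest score 12 + 15 = 27.
Crypto + Compilers: credit hours 12 + 7 = 19 ≤ 22, interest score 15 + 13 = 28.
Compilers + Networks: credit hours 7 + 12 = 19 ≤ 22, interest score 13 + 13 = 26.
Best is Crypto and Compilers with total interest score 28.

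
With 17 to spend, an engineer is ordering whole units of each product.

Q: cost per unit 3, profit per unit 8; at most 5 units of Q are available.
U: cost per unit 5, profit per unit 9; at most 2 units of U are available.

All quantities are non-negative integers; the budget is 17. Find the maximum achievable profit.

41

Q has the best ratio (8/3); taking only Q gives at most 5×8 = 40 (stopped by the cost limit).
Mixing does better — 4×Q and 1×U: cost 17 ≤ 17, profit 4·8 + 1·9 = 41.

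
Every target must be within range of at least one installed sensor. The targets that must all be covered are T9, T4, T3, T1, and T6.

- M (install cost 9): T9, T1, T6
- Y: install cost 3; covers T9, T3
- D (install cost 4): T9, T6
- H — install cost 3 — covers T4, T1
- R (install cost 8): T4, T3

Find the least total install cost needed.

10

This is a weighted set-cover instance.
Choose Y, D, and H: together they cover T9, T4, T3, T1, T6 — every target.
Total install cost: 3 + 4 + 3 = 10.
No cover costs less than 10.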